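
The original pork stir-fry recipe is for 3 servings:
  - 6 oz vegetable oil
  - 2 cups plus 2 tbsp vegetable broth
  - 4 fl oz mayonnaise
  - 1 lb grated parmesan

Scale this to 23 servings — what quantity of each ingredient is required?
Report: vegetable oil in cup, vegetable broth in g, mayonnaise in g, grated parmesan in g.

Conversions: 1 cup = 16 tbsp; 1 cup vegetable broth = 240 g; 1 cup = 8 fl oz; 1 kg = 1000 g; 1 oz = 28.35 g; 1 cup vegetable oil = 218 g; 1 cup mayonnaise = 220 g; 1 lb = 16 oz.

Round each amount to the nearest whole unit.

Scaling factor: 23/3.
vegetable oil: 6 oz × 23/3 × 28.35 g/oz ÷ 218 g/cup ≈ 6 cup
vegetable broth: (2 cup + 2 tbsp = 2.125 cup) × 23/3 × 240 g/cup = 3910 g
mayonnaise: 4 fl oz × 23/3 ÷ 8 fl oz/cup × 220 g/cup ≈ 843 g
grated parmesan: 1 lb × 23/3 × 16 oz/lb × 28.35 g/oz ≈ 3478 g

vegetable oil: 6 cup; vegetable broth: 3910 g; mayonnaise: 843 g; grated parmesan: 3478 g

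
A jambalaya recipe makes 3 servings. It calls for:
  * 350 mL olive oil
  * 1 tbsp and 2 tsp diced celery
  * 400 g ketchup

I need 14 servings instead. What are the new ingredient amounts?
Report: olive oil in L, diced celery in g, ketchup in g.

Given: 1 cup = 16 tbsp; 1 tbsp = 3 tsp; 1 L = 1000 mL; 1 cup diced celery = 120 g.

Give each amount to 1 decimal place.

olive oil: 1.6 L; diced celery: 58.3 g; ketchup: 1866.7 g

Scaling factor: 14/3.
olive oil: 350 mL × 14/3 ÷ 1000 mL/L ≈ 1.6 L
diced celery: (1 tbsp + 2 tsp = 5/3 tbsp) × 14/3 ÷ 16 tbsp/cup × 120 g/cup ≈ 58.3 g
ketchup: 400 g × 14/3 ≈ 1866.7 g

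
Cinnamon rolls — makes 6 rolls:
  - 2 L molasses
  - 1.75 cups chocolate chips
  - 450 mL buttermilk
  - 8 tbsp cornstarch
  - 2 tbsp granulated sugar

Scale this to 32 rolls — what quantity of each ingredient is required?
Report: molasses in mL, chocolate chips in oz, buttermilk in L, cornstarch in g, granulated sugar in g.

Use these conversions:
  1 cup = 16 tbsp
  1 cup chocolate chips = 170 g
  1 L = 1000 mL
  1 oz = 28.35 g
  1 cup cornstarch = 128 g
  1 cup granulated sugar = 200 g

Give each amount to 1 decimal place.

Scaling factor: 32/6 = 16/3.
molasses: 2 L × 16/3 × 1000 mL/L ≈ 10666.7 mL
chocolate chips: 1.75 cup × 16/3 × 170 g/cup ÷ 28.35 g/oz ≈ 56.0 oz
buttermilk: 450 mL × 16/3 ÷ 1000 mL/L = 2.4 L
cornstarch: 8 tbsp × 16/3 ÷ 16 tbsp/cup × 128 g/cup ≈ 341.3 g
granulated sugar: 2 tbsp × 16/3 ÷ 16 tbsp/cup × 200 g/cup ≈ 133.3 g

molasses: 10666.7 mL; chocolate chips: 56.0 oz; buttermilk: 2.4 L; cornstarch: 341.3 g; granulated sugar: 133.3 g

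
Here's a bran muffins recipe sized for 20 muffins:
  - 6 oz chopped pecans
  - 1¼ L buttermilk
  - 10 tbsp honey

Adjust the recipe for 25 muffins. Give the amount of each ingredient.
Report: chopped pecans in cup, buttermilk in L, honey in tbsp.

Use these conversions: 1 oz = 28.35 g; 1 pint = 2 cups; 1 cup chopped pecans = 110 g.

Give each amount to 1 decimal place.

Scaling factor: 25/20 = 5/4 = 1.25.
chopped pecans: 6 oz × 5/4 × 28.35 g/oz ÷ 110 g/cup ≈ 1.9 cup
buttermilk: 1.25 L × 5/4 ≈ 1.6 L
honey: 10 tbsp × 5/4 = 12.5 tbsp

chopped pecans: 1.9 cup; buttermilk: 1.6 L; honey: 12.5 tbsp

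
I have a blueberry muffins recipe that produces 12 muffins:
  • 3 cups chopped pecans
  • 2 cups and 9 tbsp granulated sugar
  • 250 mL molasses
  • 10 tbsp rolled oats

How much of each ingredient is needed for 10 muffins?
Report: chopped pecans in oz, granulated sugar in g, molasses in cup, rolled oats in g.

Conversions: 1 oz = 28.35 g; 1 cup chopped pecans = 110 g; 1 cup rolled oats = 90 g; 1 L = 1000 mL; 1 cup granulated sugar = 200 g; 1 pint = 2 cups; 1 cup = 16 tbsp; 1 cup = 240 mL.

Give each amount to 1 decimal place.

Scaling factor: 10/12 = 5/6.
chopped pecans: 3 cup × 5/6 × 110 g/cup ÷ 28.35 g/oz ≈ 9.7 oz
granulated sugar: (2 cup + 9 tbsp = 2.5625 cup) × 5/6 × 200 g/cup ≈ 427.1 g
molasses: 250 mL × 5/6 ÷ 240 mL/cup ≈ 0.9 cup
rolled oats: 10 tbsp × 5/6 ÷ 16 tbsp/cup × 90 g/cup ≈ 46.9 g

chopped pecans: 9.7 oz; granulated sugar: 427.1 g; molasses: 0.9 cup; rolled oats: 46.9 g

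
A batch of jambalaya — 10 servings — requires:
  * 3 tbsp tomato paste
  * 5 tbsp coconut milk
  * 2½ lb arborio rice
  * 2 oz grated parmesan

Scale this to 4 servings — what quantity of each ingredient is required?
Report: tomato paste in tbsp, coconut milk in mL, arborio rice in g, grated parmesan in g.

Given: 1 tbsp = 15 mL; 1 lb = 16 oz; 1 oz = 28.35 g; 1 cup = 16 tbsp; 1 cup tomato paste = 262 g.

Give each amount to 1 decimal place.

tomato paste: 1.2 tbsp; coconut milk: 30.0 mL; arborio rice: 453.6 g; grated parmesan: 22.7 g

Scaling factor: 4/10 = 2/5 = 0.4.
tomato paste: 3 tbsp × 2/5 = 1.2 tbsp
coconut milk: 5 tbsp × 2/5 × 15 mL/tbsp = 30.0 mL
arborio rice: 2.5 lb × 2/5 × 16 oz/lb × 28.35 g/oz = 453.6 g
grated parmesan: 2 oz × 2/5 × 28.35 g/oz ≈ 22.7 g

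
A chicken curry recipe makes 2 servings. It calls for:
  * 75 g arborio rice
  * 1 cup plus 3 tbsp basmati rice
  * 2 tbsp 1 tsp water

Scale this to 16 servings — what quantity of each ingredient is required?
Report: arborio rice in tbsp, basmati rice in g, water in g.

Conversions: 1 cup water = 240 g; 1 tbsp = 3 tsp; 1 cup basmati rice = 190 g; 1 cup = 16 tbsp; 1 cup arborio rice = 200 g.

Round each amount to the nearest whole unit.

arborio rice: 48 tbsp; basmati rice: 1805 g; water: 280 g

Scaling factor: 16/2 = 8.
arborio rice: 75 g × 8 ÷ 200 g/cup × 16 tbsp/cup = 48 tbsp
basmati rice: (1 cup + 3 tbsp = 1.1875 cup) × 8 × 190 g/cup = 1805 g
water: (2 tbsp + 1 tsp = 7/3 tbsp) × 8 ÷ 16 tbsp/cup × 240 g/cup = 280 g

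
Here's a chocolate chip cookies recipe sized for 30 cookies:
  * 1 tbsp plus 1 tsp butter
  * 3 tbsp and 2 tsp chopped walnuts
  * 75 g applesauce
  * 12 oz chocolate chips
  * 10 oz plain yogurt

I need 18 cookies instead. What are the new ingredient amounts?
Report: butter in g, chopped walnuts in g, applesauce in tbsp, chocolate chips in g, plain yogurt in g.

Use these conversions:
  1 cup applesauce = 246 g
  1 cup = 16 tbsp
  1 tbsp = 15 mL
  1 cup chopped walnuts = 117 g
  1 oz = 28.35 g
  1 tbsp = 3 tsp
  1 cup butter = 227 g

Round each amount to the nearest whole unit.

butter: 11 g; chopped walnuts: 16 g; applesauce: 3 tbsp; chocolate chips: 204 g; plain yogurt: 170 g

Scaling factor: 18/30 = 3/5 = 0.6.
butter: (1 tbsp + 1 tsp = 4/3 tbsp) × 3/5 ÷ 16 tbsp/cup × 227 g/cup ≈ 11 g
chopped walnuts: (3 tbsp + 2 tsp = 11/3 tbsp) × 3/5 ÷ 16 tbsp/cup × 117 g/cup ≈ 16 g
applesauce: 75 g × 3/5 ÷ 246 g/cup × 16 tbsp/cup ≈ 3 tbsp
chocolate chips: 12 oz × 3/5 × 28.35 g/oz ≈ 204 g
plain yogurt: 10 oz × 3/5 × 28.35 g/oz ≈ 170 g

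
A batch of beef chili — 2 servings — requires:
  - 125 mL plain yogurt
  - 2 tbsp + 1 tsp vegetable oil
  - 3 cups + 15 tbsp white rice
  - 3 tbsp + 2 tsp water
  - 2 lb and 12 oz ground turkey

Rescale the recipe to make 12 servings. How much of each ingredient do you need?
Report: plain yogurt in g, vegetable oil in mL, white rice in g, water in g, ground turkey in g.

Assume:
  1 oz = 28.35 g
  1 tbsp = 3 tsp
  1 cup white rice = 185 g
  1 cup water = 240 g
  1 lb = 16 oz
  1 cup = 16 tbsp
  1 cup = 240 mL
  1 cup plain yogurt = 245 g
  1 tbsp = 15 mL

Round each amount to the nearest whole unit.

Scaling factor: 12/2 = 6.
plain yogurt: 125 mL × 6 ÷ 240 mL/cup × 245 g/cup ≈ 766 g
vegetable oil: (2 tbsp + 1 tsp = 7/3 tbsp) × 6 × 15 mL/tbsp = 210 mL
white rice: (3 cup + 15 tbsp = 3.9375 cup) × 6 × 185 g/cup ≈ 4371 g
water: (3 tbsp + 2 tsp = 11/3 tbsp) × 6 ÷ 16 tbsp/cup × 240 g/cup = 330 g
ground turkey: (2 lb + 12 oz = 2.75 lb) × 6 × 16 oz/lb × 28.35 g/oz ≈ 7484 g

plain yogurt: 766 g; vegetable oil: 210 mL; white rice: 4371 g; water: 330 g; ground turkey: 7484 g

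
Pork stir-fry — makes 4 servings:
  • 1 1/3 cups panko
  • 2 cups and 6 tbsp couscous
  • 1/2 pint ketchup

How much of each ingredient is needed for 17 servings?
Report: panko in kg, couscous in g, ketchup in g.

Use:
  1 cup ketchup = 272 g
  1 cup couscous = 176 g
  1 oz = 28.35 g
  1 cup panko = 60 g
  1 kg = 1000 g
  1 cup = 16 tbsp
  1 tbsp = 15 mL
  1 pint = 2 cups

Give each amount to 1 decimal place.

Scaling factor: 17/4 = 4.25.
panko: 4/3 cup × 17/4 × 60 g/cup ÷ 1000 g/kg ≈ 0.3 kg
couscous: (2 cup + 6 tbsp = 2.375 cup) × 17/4 × 176 g/cup = 1776.5 g
ketchup: 0.5 pint × 17/4 × 2 cup/pint × 272 g/cup = 1156.0 g

panko: 0.3 kg; couscous: 1776.5 g; ketchup: 1156.0 g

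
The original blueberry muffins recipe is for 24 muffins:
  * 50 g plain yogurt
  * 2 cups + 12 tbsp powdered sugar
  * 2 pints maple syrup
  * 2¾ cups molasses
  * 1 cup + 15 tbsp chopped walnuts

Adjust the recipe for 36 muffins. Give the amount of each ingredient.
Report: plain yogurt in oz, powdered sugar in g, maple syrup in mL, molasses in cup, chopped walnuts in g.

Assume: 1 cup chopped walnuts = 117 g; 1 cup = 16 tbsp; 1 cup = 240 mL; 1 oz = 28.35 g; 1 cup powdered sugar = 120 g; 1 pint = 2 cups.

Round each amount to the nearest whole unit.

plain yogurt: 3 oz; powdered sugar: 495 g; maple syrup: 1440 mL; molasses: 4 cup; chopped walnuts: 340 g

Scaling factor: 36/24 = 3/2 = 1.5.
plain yogurt: 50 g × 3/2 ÷ 28.35 g/oz ≈ 3 oz
powdered sugar: (2 cup + 12 tbsp = 2.75 cup) × 3/2 × 120 g/cup = 495 g
maple syrup: 2 pint × 3/2 × 2 cup/pint × 240 mL/cup = 1440 mL
molasses: 2.75 cup × 3/2 ≈ 4 cup
chopped walnuts: (1 cup + 15 tbsp = 1.9375 cup) × 3/2 × 117 g/cup ≈ 340 g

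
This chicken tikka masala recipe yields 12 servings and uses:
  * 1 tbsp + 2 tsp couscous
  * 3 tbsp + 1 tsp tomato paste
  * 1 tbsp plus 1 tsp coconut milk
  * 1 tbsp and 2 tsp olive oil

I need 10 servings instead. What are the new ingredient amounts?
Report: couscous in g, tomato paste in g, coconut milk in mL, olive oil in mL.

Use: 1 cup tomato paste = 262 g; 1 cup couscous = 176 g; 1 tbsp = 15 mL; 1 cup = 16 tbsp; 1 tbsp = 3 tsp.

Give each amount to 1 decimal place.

couscous: 15.3 g; tomato paste: 45.5 g; coconut milk: 16.7 mL; olive oil: 20.8 mL

Scaling factor: 10/12 = 5/6.
couscous: (1 tbsp + 2 tsp = 5/3 tbsp) × 5/6 ÷ 16 tbsp/cup × 176 g/cup ≈ 15.3 g
tomato paste: (3 tbsp + 1 tsp = 10/3 tbsp) × 5/6 ÷ 16 tbsp/cup × 262 g/cup ≈ 45.5 g
coconut milk: (1 tbsp + 1 tsp = 4/3 tbsp) × 5/6 × 15 mL/tbsp ≈ 16.7 mL
olive oil: (1 tbsp + 2 tsp = 5/3 tbsp) × 5/6 × 15 mL/tbsp ≈ 20.8 mL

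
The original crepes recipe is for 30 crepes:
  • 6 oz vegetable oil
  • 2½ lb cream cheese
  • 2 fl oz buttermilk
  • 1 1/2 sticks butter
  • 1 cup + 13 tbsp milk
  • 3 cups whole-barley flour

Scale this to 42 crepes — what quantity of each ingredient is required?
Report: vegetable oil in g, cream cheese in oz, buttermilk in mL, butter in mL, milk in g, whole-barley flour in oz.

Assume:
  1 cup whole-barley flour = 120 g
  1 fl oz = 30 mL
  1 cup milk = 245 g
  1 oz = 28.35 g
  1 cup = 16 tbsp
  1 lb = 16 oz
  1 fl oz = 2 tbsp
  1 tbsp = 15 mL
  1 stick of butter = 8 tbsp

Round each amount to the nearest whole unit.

Scaling factor: 42/30 = 7/5 = 1.4.
vegetable oil: 6 oz × 7/5 × 28.35 g/oz ≈ 238 g
cream cheese: 2.5 lb × 7/5 × 16 oz/lb = 56 oz
buttermilk: 2 fl oz × 7/5 × 30 mL/fl oz = 84 mL
butter: 1.5 stick × 7/5 × 8 tbsp/stick × 15 mL/tbsp = 252 mL
milk: (1 cup + 13 tbsp = 1.8125 cup) × 7/5 × 245 g/cup ≈ 622 g
whole-barley flour: 3 cup × 7/5 × 120 g/cup ÷ 28.35 g/oz ≈ 18 oz

vegetable oil: 238 g; cream cheese: 56 oz; buttermilk: 84 mL; butter: 252 mL; milk: 622 g; whole-barley flour: 18 oz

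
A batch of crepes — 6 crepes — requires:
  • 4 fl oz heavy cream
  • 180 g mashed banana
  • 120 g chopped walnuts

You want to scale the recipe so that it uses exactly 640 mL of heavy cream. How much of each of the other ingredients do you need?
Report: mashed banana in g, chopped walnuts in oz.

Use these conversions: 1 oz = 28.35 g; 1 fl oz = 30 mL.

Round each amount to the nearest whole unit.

The original recipe has 120 mL of heavy cream, so the scaling factor is 640 ÷ 120 = 16/3.
mashed banana: 180 g × 16/3 = 960 g
chopped walnuts: 120 g × 16/3 ÷ 28.35 g/oz ≈ 23 oz

mashed banana: 960 g; chopped walnuts: 23 oz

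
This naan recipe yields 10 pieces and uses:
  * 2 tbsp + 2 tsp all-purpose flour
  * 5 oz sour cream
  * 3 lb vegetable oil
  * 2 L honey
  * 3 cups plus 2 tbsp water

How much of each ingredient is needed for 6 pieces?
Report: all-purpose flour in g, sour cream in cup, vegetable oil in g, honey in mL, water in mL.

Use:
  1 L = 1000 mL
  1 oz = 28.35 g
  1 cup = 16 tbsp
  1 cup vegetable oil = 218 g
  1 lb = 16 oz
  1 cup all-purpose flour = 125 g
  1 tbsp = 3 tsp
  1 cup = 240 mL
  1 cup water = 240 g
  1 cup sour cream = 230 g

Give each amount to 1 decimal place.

Scaling factor: 6/10 = 3/5 = 0.6.
all-purpose flour: (2 tbsp + 2 tsp = 8/3 tbsp) × 3/5 ÷ 16 tbsp/cup × 125 g/cup = 12.5 g
sour cream: 5 oz × 3/5 × 28.35 g/oz ÷ 230 g/cup ≈ 0.4 cup
vegetable oil: 3 lb × 3/5 × 16 oz/lb × 28.35 g/oz ≈ 816.5 g
honey: 2 L × 3/5 × 1000 mL/L = 1200.0 mL
water: (3 cup + 2 tbsp = 3.125 cup) × 3/5 × 240 mL/cup = 450.0 mL

all-purpose flour: 12.5 g; sour cream: 0.4 cup; vegetable oil: 816.5 g; honey: 1200.0 mL; water: 450.0 mL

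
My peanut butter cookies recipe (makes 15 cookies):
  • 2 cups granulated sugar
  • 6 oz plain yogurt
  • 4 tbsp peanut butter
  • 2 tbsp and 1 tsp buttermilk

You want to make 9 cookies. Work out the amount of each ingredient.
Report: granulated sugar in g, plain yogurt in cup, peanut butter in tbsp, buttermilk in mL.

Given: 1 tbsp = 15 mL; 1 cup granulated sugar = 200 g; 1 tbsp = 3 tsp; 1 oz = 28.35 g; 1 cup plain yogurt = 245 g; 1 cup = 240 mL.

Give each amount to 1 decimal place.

Scaling factor: 9/15 = 3/5 = 0.6.
granulated sugar: 2 cup × 3/5 × 200 g/cup = 240.0 g
plain yogurt: 6 oz × 3/5 × 28.35 g/oz ÷ 245 g/cup ≈ 0.4 cup
peanut butter: 4 tbsp × 3/5 = 2.4 tbsp
buttermilk: (2 tbsp + 1 tsp = 7/3 tbsp) × 3/5 × 15 mL/tbsp = 21.0 mL

granulated sugar: 240.0 g; plain yogurt: 0.4 cup; peanut butter: 2.4 tbsp; buttermilk: 21.0 mL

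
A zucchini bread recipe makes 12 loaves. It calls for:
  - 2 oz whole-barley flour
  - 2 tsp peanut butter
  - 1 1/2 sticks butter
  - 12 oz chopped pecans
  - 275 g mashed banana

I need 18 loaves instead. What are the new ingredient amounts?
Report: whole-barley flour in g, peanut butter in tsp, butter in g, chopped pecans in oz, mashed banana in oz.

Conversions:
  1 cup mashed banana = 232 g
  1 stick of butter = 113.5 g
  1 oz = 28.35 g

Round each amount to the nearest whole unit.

whole-barley flour: 85 g; peanut butter: 3 tsp; butter: 255 g; chopped pecans: 18 oz; mashed banana: 15 oz

Scaling factor: 18/12 = 3/2 = 1.5.
whole-barley flour: 2 oz × 3/2 × 28.35 g/oz ≈ 85 g
peanut butter: 2 tsp × 3/2 = 3 tsp
butter: 1.5 stick × 3/2 × 113.5 g/stick ≈ 255 g
chopped pecans: 12 oz × 3/2 = 18 oz
mashed banana: 275 g × 3/2 ÷ 28.35 g/oz ≈ 15 oz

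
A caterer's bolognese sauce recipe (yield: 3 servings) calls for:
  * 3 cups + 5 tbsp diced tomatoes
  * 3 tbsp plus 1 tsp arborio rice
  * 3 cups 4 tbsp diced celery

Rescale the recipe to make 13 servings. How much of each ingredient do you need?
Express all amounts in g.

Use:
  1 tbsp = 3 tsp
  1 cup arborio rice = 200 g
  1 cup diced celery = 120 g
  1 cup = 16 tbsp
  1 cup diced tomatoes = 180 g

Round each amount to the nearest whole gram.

Scaling factor: 13/3.
diced tomatoes: (3 cup + 5 tbsp = 3.3125 cup) × 13/3 × 180 g/cup ≈ 2584 g
arborio rice: (3 tbsp + 1 tsp = 10/3 tbsp) × 13/3 ÷ 16 tbsp/cup × 200 g/cup ≈ 181 g
diced celery: (3 cup + 4 tbsp = 3.25 cup) × 13/3 × 120 g/cup = 1690 g

diced tomatoes: 2584 g; arborio rice: 181 g; diced celery: 1690 g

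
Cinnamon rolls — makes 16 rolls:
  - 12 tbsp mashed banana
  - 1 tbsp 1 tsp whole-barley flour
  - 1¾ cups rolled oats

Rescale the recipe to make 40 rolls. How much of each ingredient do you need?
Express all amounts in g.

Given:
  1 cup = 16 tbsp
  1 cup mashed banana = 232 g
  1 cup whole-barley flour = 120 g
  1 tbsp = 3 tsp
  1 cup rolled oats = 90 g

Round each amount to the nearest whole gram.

Scaling factor: 40/16 = 5/2 = 2.5.
mashed banana: 12 tbsp × 5/2 ÷ 16 tbsp/cup × 232 g/cup = 435 g
whole-barley flour: (1 tbsp + 1 tsp = 4/3 tbsp) × 5/2 ÷ 16 tbsp/cup × 120 g/cup = 25 g
rolled oats: 1.75 cup × 5/2 × 90 g/cup ≈ 394 g

mashed banana: 435 g; whole-barley flour: 25 g; rolled oats: 394 g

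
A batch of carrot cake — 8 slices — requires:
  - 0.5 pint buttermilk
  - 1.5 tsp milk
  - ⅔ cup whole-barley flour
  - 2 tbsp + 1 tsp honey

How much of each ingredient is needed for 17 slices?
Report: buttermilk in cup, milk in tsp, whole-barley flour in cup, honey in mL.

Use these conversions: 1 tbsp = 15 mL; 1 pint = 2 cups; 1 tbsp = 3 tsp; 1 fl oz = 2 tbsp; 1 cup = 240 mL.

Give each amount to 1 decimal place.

buttermilk: 2.1 cup; milk: 3.2 tsp; whole-barley flour: 1.4 cup; honey: 74.4 mL

Scaling factor: 17/8 = 2.125.
buttermilk: 0.5 pint × 17/8 × 2 cup/pint ≈ 2.1 cup
milk: 1.5 tsp × 17/8 ≈ 3.2 tsp
whole-barley flour: 2/3 cup × 17/8 ≈ 1.4 cup
honey: (2 tbsp + 1 tsp = 7/3 tbsp) × 17/8 × 15 mL/tbsp ≈ 74.4 mL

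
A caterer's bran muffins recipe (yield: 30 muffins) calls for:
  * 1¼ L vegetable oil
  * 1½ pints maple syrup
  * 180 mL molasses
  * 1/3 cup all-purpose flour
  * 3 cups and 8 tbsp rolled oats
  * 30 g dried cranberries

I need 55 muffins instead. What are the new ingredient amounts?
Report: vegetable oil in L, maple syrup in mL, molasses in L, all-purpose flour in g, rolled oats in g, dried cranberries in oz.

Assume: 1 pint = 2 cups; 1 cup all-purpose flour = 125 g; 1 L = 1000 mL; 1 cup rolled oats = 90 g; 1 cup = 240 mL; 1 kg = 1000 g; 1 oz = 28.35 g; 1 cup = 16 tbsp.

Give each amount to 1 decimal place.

vegetable oil: 2.3 L; maple syrup: 1320.0 mL; molasses: 0.3 L; all-purpose flour: 76.4 g; rolled oats: 577.5 g; dried cranberries: 1.9 oz

Scaling factor: 55/30 = 11/6.
vegetable oil: 1.25 L × 11/6 ≈ 2.3 L
maple syrup: 1.5 pint × 11/6 × 2 cup/pint × 240 mL/cup = 1320.0 mL
molasses: 180 mL × 11/6 ÷ 1000 mL/L ≈ 0.3 L
all-purpose flour: 1/3 cup × 11/6 × 125 g/cup ≈ 76.4 g
rolled oats: (3 cup + 8 tbsp = 3.5 cup) × 11/6 × 90 g/cup = 577.5 g
dried cranberries: 30 g × 11/6 ÷ 28.35 g/oz ≈ 1.9 oz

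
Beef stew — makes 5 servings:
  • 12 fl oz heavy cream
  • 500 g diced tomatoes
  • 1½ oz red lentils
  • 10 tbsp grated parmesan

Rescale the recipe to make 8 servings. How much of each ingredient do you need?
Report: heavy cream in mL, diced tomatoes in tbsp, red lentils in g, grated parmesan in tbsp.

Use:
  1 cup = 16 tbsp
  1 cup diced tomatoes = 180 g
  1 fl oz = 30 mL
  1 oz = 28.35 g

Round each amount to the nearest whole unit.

Scaling factor: 8/5 = 1.6.
heavy cream: 12 fl oz × 8/5 × 30 mL/fl oz = 576 mL
diced tomatoes: 500 g × 8/5 ÷ 180 g/cup × 16 tbsp/cup ≈ 71 tbsp
red lentils: 1.5 oz × 8/5 × 28.35 g/oz ≈ 68 g
grated parmesan: 10 tbsp × 8/5 = 16 tbsp

heavy cream: 576 mL; diced tomatoes: 71 tbsp; red lentils: 68 g; grated parmesan: 16 tbsp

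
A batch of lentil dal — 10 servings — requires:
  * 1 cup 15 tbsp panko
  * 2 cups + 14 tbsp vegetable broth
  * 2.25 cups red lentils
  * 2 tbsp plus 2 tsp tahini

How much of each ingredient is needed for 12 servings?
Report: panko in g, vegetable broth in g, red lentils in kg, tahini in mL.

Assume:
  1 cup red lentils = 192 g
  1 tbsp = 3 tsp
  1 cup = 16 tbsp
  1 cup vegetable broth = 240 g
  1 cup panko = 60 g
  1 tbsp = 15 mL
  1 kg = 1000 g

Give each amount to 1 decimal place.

panko: 139.5 g; vegetable broth: 828.0 g; red lentils: 0.5 kg; tahini: 48.0 mL

Scaling factor: 12/10 = 6/5 = 1.2.
panko: (1 cup + 15 tbsp = 1.9375 cup) × 6/5 × 60 g/cup = 139.5 g
vegetable broth: (2 cup + 14 tbsp = 2.875 cup) × 6/5 × 240 g/cup = 828.0 g
red lentils: 2.25 cup × 6/5 × 192 g/cup ÷ 1000 g/kg ≈ 0.5 kg
tahini: (2 tbsp + 2 tsp = 8/3 tbsp) × 6/5 × 15 mL/tbsp = 48.0 mL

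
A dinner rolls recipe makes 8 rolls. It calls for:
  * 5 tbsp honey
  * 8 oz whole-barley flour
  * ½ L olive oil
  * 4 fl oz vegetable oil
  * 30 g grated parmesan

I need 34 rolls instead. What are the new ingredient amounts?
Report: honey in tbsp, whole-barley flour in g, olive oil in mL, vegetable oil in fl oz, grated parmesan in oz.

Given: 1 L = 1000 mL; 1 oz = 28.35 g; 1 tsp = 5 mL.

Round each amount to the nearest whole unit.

honey: 21 tbsp; whole-barley flour: 964 g; olive oil: 2125 mL; vegetable oil: 17 fl oz; grated parmesan: 4 oz

Scaling factor: 34/8 = 17/4 = 4.25.
honey: 5 tbsp × 17/4 ≈ 21 tbsp
whole-barley flour: 8 oz × 17/4 × 28.35 g/oz ≈ 964 g
olive oil: 0.5 L × 17/4 × 1000 mL/L = 2125 mL
vegetable oil: 4 fl oz × 17/4 = 17 fl oz
grated parmesan: 30 g × 17/4 ÷ 28.35 g/oz ≈ 4 oz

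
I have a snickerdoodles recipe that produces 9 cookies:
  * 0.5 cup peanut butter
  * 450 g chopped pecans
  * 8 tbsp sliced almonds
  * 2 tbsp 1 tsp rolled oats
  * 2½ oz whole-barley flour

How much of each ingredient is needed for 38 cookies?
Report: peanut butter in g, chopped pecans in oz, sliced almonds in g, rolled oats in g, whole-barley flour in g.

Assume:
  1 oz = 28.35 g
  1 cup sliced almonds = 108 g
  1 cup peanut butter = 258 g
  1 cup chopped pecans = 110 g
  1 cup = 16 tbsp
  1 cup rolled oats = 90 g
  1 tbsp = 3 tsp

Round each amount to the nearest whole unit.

Scaling factor: 38/9.
peanut butter: 0.5 cup × 38/9 × 258 g/cup ≈ 545 g
chopped pecans: 450 g × 38/9 ÷ 28.35 g/oz ≈ 67 oz
sliced almonds: 8 tbsp × 38/9 ÷ 16 tbsp/cup × 108 g/cup = 228 g
rolled oats: (2 tbsp + 1 tsp = 7/3 tbsp) × 38/9 ÷ 16 tbsp/cup × 90 g/cup ≈ 55 g
whole-barley flour: 2.5 oz × 38/9 × 28.35 g/oz ≈ 299 g

peanut butter: 545 g; chopped pecans: 67 oz; sliced almonds: 228 g; rolled oats: 55 g; whole-barley flour: 299 g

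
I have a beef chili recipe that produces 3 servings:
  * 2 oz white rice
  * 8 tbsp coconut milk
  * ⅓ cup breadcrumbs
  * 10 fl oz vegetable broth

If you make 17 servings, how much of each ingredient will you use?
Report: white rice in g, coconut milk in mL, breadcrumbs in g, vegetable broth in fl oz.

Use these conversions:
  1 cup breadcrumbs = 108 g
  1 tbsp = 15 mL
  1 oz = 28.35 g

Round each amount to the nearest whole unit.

Scaling factor: 17/3.
white rice: 2 oz × 17/3 × 28.35 g/oz ≈ 321 g
coconut milk: 8 tbsp × 17/3 × 15 mL/tbsp = 680 mL
breadcrumbs: 1/3 cup × 17/3 × 108 g/cup = 204 g
vegetable broth: 10 fl oz × 17/3 ≈ 57 fl oz

white rice: 321 g; coconut milk: 680 mL; breadcrumbs: 204 g; vegetable broth: 57 fl oz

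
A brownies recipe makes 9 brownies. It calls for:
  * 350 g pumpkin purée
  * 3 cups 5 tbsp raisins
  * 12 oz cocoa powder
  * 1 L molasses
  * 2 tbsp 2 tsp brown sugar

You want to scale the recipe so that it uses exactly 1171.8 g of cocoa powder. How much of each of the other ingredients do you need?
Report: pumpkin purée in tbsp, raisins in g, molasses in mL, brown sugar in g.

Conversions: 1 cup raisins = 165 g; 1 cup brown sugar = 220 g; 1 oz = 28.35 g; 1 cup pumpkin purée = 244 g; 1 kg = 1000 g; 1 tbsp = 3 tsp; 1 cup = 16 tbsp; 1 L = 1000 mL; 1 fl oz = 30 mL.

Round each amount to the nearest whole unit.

pumpkin purée: 79 tbsp; raisins: 1883 g; molasses: 3444 mL; brown sugar: 126 g

The original recipe has 340.2 g of cocoa powder, so the scaling factor is 1171.8 ÷ 340.2 = 31/9.
pumpkin purée: 350 g × 31/9 ÷ 244 g/cup × 16 tbsp/cup ≈ 79 tbsp
raisins: (3 cup + 5 tbsp = 3.3125 cup) × 31/9 × 165 g/cup ≈ 1883 g
molasses: 1 L × 31/9 × 1000 mL/L ≈ 3444 mL
brown sugar: (2 tbsp + 2 tsp = 8/3 tbsp) × 31/9 ÷ 16 tbsp/cup × 220 g/cup ≈ 126 g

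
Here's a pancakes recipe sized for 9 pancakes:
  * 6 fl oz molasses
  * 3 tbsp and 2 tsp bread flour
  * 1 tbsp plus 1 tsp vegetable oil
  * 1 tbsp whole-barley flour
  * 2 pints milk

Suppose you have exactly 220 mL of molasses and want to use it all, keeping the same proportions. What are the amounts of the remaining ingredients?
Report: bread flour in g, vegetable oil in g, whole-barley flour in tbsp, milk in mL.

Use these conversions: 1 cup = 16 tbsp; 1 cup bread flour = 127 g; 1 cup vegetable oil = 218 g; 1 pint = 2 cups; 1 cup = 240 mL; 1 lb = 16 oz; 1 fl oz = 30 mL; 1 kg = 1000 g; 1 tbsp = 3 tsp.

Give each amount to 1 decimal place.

bread flour: 35.6 g; vegetable oil: 22.2 g; whole-barley flour: 1.2 tbsp; milk: 1173.3 mL

The original recipe has 180 mL of molasses, so the scaling factor is 220 ÷ 180 = 11/9.
bread flour: (3 tbsp + 2 tsp = 11/3 tbsp) × 11/9 ÷ 16 tbsp/cup × 127 g/cup ≈ 35.6 g
vegetable oil: (1 tbsp + 1 tsp = 4/3 tbsp) × 11/9 ÷ 16 tbsp/cup × 218 g/cup ≈ 22.2 g
whole-barley flour: 1 tbsp × 11/9 ≈ 1.2 tbsp
milk: 2 pint × 11/9 × 2 cup/pint × 240 mL/cup ≈ 1173.3 mL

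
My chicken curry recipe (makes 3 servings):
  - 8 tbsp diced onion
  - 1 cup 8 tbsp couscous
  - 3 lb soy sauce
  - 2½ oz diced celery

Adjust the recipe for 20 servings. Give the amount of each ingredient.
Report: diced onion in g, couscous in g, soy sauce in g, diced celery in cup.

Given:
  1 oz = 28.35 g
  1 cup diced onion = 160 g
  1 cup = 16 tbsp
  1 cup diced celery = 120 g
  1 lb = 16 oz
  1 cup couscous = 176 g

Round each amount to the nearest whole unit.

Scaling factor: 20/3.
diced onion: 8 tbsp × 20/3 ÷ 16 tbsp/cup × 160 g/cup ≈ 533 g
couscous: (1 cup + 8 tbsp = 1.5 cup) × 20/3 × 176 g/cup = 1760 g
soy sauce: 3 lb × 20/3 × 16 oz/lb × 28.35 g/oz = 9072 g
diced celery: 2.5 oz × 20/3 × 28.35 g/oz ÷ 120 g/cup ≈ 4 cup

diced onion: 533 g; couscous: 1760 g; soy sauce: 9072 g; diced celery: 4 cup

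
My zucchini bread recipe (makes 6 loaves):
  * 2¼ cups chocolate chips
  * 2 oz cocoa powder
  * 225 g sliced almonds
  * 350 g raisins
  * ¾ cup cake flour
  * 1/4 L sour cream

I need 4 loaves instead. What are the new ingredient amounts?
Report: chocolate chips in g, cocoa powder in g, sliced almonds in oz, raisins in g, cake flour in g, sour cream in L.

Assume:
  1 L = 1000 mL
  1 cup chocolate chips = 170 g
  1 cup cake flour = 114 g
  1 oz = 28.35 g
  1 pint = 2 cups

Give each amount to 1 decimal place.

chocolate chips: 255.0 g; cocoa powder: 37.8 g; sliced almonds: 5.3 oz; raisins: 233.3 g; cake flour: 57.0 g; sour cream: 0.2 L

Scaling factor: 4/6 = 2/3.
chocolate chips: 2.25 cup × 2/3 × 170 g/cup = 255.0 g
cocoa powder: 2 oz × 2/3 × 28.35 g/oz = 37.8 g
sliced almonds: 225 g × 2/3 ÷ 28.35 g/oz ≈ 5.3 oz
raisins: 350 g × 2/3 ≈ 233.3 g
cake flour: 0.75 cup × 2/3 × 114 g/cup = 57.0 g
sour cream: 0.25 L × 2/3 ≈ 0.2 L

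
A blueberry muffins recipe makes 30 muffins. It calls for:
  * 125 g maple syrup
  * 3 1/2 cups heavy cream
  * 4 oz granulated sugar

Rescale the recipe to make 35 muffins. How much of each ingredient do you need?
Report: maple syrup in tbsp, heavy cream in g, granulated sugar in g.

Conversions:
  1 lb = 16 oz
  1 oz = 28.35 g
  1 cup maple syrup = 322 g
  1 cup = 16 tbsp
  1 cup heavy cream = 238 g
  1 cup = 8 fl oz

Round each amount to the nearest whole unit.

maple syrup: 7 tbsp; heavy cream: 972 g; granulated sugar: 132 g

Scaling factor: 35/30 = 7/6.
maple syrup: 125 g × 7/6 ÷ 322 g/cup × 16 tbsp/cup ≈ 7 tbsp
heavy cream: 3.5 cup × 7/6 × 238 g/cup ≈ 972 g
granulated sugar: 4 oz × 7/6 × 28.35 g/oz ≈ 132 g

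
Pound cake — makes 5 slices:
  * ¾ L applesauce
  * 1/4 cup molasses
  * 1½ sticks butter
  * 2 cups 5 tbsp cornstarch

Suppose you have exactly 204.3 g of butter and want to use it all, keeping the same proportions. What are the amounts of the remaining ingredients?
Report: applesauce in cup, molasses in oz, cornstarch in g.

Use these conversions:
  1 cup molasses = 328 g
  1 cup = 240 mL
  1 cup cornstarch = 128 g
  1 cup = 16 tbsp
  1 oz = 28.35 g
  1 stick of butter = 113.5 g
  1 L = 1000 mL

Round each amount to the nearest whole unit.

The original recipe has 170.25 g of butter, so the scaling factor is 204.3 ÷ 170.25 = 6/5 = 1.2.
applesauce: 0.75 L × 6/5 × 1000 mL/L ÷ 240 mL/cup ≈ 4 cup
molasses: 0.25 cup × 6/5 × 328 g/cup ÷ 28.35 g/oz ≈ 3 oz
cornstarch: (2 cup + 5 tbsp = 2.3125 cup) × 6/5 × 128 g/cup ≈ 355 g

applesauce: 4 cup; molasses: 3 oz; cornstarch: 355 g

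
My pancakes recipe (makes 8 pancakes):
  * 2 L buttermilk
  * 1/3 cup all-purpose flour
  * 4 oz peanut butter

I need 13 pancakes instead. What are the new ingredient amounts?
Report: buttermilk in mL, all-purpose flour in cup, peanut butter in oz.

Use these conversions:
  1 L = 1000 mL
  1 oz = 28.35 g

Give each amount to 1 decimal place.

buttermilk: 3250.0 mL; all-purpose flour: 0.5 cup; peanut butter: 6.5 oz

Scaling factor: 13/8 = 1.625.
buttermilk: 2 L × 13/8 × 1000 mL/L = 3250.0 mL
all-purpose flour: 1/3 cup × 13/8 ≈ 0.5 cup
peanut butter: 4 oz × 13/8 = 6.5 oz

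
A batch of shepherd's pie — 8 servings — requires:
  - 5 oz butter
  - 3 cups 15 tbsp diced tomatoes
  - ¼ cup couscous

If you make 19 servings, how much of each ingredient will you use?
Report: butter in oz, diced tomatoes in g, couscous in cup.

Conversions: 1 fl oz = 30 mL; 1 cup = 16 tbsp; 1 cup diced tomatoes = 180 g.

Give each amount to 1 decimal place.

Scaling factor: 19/8 = 2.375.
butter: 5 oz × 19/8 ≈ 11.9 oz
diced tomatoes: (3 cup + 15 tbsp = 3.9375 cup) × 19/8 × 180 g/cup ≈ 1683.3 g
couscous: 0.25 cup × 19/8 ≈ 0.6 cup

butter: 11.9 oz; diced tomatoes: 1683.3 g; couscous: 0.6 cup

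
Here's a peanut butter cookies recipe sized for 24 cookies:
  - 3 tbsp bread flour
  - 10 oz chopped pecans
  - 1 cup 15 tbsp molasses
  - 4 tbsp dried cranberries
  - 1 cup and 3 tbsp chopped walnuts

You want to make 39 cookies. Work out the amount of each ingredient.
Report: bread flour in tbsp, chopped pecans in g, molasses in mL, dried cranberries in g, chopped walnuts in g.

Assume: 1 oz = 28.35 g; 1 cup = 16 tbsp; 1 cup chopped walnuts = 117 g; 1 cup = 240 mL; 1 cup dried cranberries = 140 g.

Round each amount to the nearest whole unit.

Scaling factor: 39/24 = 13/8 = 1.625.
bread flour: 3 tbsp × 13/8 ≈ 5 tbsp
chopped pecans: 10 oz × 13/8 × 28.35 g/oz ≈ 461 g
molasses: (1 cup + 15 tbsp = 1.9375 cup) × 13/8 × 240 mL/cup ≈ 756 mL
dried cranberries: 4 tbsp × 13/8 ÷ 16 tbsp/cup × 140 g/cup ≈ 57 g
chopped walnuts: (1 cup + 3 tbsp = 1.1875 cup) × 13/8 × 117 g/cup ≈ 226 g

bread flour: 5 tbsp; chopped pecans: 461 g; molasses: 756 mL; dried cranberries: 57 g; chopped walnuts: 226 g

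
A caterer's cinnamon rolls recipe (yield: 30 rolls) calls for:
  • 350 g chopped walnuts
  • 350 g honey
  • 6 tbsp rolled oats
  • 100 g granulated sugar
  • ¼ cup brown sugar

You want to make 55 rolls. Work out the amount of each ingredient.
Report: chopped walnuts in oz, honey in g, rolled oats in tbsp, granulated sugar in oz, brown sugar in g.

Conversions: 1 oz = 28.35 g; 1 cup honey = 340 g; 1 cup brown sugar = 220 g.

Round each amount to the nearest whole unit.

chopped walnuts: 23 oz; honey: 642 g; rolled oats: 11 tbsp; granulated sugar: 6 oz; brown sugar: 101 g

Scaling factor: 55/30 = 11/6.
chopped walnuts: 350 g × 11/6 ÷ 28.35 g/oz ≈ 23 oz
honey: 350 g × 11/6 ≈ 642 g
rolled oats: 6 tbsp × 11/6 = 11 tbsp
granulated sugar: 100 g × 11/6 ÷ 28.35 g/oz ≈ 6 oz
brown sugar: 0.25 cup × 11/6 × 220 g/cup ≈ 101 g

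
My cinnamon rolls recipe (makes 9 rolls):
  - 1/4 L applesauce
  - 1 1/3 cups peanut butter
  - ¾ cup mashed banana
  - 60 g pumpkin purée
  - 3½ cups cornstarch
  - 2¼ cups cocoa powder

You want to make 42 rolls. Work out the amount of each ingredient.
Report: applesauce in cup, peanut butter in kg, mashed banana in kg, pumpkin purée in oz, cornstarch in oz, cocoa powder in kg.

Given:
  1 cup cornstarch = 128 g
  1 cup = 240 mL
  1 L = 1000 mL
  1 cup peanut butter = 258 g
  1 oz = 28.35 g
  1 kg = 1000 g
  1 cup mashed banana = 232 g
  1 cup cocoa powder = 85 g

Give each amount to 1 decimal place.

applesauce: 4.9 cup; peanut butter: 1.6 kg; mashed banana: 0.8 kg; pumpkin purée: 9.9 oz; cornstarch: 73.7 oz; cocoa powder: 0.9 kg

Scaling factor: 42/9 = 14/3.
applesauce: 0.25 L × 14/3 × 1000 mL/L ÷ 240 mL/cup ≈ 4.9 cup
peanut butter: 4/3 cup × 14/3 × 258 g/cup ÷ 1000 g/kg ≈ 1.6 kg
mashed banana: 0.75 cup × 14/3 × 232 g/cup ÷ 1000 g/kg ≈ 0.8 kg
pumpkin purée: 60 g × 14/3 ÷ 28.35 g/oz ≈ 9.9 oz
cornstarch: 3.5 cup × 14/3 × 128 g/cup ÷ 28.35 g/oz ≈ 73.7 oz
cocoa powder: 2.25 cup × 14/3 × 85 g/cup ÷ 1000 g/kg ≈ 0.9 kg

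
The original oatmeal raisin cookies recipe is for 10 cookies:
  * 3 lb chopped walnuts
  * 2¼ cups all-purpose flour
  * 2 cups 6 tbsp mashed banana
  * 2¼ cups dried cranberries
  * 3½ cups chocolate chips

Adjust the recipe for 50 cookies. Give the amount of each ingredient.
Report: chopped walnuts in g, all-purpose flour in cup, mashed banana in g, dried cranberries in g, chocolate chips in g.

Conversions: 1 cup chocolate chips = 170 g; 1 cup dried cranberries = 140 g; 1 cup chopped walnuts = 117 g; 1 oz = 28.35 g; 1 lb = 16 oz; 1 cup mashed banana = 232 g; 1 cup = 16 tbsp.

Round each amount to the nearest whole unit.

chopped walnuts: 6804 g; all-purpose flour: 11 cup; mashed banana: 2755 g; dried cranberries: 1575 g; chocolate chips: 2975 g

Scaling factor: 50/10 = 5.
chopped walnuts: 3 lb × 5 × 16 oz/lb × 28.35 g/oz = 6804 g
all-purpose flour: 2.25 cup × 5 ≈ 11 cup
mashed banana: (2 cup + 6 tbsp = 2.375 cup) × 5 × 232 g/cup = 2755 g
dried cranberries: 2.25 cup × 5 × 140 g/cup = 1575 g
chocolate chips: 3.5 cup × 5 × 170 g/cup = 2975 g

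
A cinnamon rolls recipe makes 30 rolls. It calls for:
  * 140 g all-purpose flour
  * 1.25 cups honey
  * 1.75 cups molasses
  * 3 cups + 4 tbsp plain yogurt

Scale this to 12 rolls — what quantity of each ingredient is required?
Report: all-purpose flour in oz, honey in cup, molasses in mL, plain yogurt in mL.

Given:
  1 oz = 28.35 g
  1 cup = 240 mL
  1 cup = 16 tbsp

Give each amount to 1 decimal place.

all-purpose flour: 2.0 oz; honey: 0.5 cup; molasses: 168.0 mL; plain yogurt: 312.0 mL

Scaling factor: 12/30 = 2/5 = 0.4.
all-purpose flour: 140 g × 2/5 ÷ 28.35 g/oz ≈ 2.0 oz
honey: 1.25 cup × 2/5 = 0.5 cup
molasses: 1.75 cup × 2/5 × 240 mL/cup = 168.0 mL
plain yogurt: (3 cup + 4 tbsp = 3.25 cup) × 2/5 × 240 mL/cup = 312.0 mL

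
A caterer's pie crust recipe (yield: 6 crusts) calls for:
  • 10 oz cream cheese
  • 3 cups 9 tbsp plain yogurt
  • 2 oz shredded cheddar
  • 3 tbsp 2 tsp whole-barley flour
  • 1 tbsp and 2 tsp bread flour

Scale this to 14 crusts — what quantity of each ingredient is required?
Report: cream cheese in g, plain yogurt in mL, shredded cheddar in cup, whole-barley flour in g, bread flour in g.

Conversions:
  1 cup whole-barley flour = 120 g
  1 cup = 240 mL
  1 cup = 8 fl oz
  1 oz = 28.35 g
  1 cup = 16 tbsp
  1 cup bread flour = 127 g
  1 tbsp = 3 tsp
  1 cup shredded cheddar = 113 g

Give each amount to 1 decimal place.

cream cheese: 661.5 g; plain yogurt: 1995.0 mL; shredded cheddar: 1.2 cup; whole-barley flour: 64.2 g; bread flour: 30.9 g

Scaling factor: 14/6 = 7/3.
cream cheese: 10 oz × 7/3 × 28.35 g/oz = 661.5 g
plain yogurt: (3 cup + 9 tbsp = 3.5625 cup) × 7/3 × 240 mL/cup = 1995.0 mL
shredded cheddar: 2 oz × 7/3 × 28.35 g/oz ÷ 113 g/cup ≈ 1.2 cup
whole-barley flour: (3 tbsp + 2 tsp = 11/3 tbsp) × 7/3 ÷ 16 tbsp/cup × 120 g/cup ≈ 64.2 g
bread flour: (1 tbsp + 2 tsp = 5/3 tbsp) × 7/3 ÷ 16 tbsp/cup × 127 g/cup ≈ 30.9 g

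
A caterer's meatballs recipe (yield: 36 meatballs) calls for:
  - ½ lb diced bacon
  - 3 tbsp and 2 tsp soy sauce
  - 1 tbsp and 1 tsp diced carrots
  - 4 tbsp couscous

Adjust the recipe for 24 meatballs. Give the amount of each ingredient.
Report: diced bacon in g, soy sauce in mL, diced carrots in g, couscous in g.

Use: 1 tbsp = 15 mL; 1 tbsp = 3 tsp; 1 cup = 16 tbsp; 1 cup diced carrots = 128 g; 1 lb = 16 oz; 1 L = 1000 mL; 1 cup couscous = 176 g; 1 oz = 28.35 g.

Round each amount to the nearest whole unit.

Scaling factor: 24/36 = 2/3.
diced bacon: 0.5 lb × 2/3 × 16 oz/lb × 28.35 g/oz ≈ 151 g
soy sauce: (3 tbsp + 2 tsp = 11/3 tbsp) × 2/3 × 15 mL/tbsp ≈ 37 mL
diced carrots: (1 tbsp + 1 tsp = 4/3 tbsp) × 2/3 ÷ 16 tbsp/cup × 128 g/cup ≈ 7 g
couscous: 4 tbsp × 2/3 ÷ 16 tbsp/cup × 176 g/cup ≈ 29 g

diced bacon: 151 g; soy sauce: 37 mL; diced carrots: 7 g; couscous: 29 g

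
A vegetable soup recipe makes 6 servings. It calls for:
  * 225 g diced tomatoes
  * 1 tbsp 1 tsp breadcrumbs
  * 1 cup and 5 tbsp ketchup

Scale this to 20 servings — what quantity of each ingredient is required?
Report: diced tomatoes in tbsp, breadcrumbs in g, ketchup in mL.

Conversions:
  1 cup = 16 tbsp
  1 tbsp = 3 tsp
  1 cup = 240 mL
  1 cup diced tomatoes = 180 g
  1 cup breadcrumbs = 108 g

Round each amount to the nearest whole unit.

diced tomatoes: 67 tbsp; breadcrumbs: 30 g; ketchup: 1050 mL

Scaling factor: 20/6 = 10/3.
diced tomatoes: 225 g × 10/3 ÷ 180 g/cup × 16 tbsp/cup ≈ 67 tbsp
breadcrumbs: (1 tbsp + 1 tsp = 4/3 tbsp) × 10/3 ÷ 16 tbsp/cup × 108 g/cup = 30 g
ketchup: (1 cup + 5 tbsp = 1.3125 cup) × 10/3 × 240 mL/cup = 1050 mL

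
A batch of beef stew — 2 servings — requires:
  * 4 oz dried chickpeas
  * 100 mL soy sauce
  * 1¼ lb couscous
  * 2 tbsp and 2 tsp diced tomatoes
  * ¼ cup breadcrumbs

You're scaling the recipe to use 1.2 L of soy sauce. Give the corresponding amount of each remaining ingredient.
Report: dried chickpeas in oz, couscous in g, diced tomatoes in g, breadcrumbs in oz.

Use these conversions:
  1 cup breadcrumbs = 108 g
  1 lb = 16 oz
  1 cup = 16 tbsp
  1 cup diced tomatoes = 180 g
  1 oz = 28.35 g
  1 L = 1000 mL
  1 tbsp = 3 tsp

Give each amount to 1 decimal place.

dried chickpeas: 48.0 oz; couscous: 6804.0 g; diced tomatoes: 360.0 g; breadcrumbs: 11.4 oz

The original recipe has 0.1 L of soy sauce, so the scaling factor is 1.2 ÷ 0.1 = 12.
dried chickpeas: 4 oz × 12 = 48.0 oz
couscous: 1.25 lb × 12 × 16 oz/lb × 28.35 g/oz = 6804.0 g
diced tomatoes: (2 tbsp + 2 tsp = 8/3 tbsp) × 12 ÷ 16 tbsp/cup × 180 g/cup = 360.0 g
breadcrumbs: 0.25 cup × 12 × 108 g/cup ÷ 28.35 g/oz ≈ 11.4 oz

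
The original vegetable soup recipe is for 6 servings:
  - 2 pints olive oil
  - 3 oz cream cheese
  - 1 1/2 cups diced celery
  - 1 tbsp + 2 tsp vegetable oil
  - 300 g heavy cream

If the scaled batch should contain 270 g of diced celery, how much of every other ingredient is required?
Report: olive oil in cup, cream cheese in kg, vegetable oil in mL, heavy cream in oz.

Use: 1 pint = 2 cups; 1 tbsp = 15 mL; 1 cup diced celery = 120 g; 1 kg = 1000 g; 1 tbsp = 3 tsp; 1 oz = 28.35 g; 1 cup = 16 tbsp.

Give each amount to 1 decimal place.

olive oil: 6.0 cup; cream cheese: 0.1 kg; vegetable oil: 37.5 mL; heavy cream: 15.9 oz

The original recipe has 180 g of diced celery, so the scaling factor is 270 ÷ 180 = 3/2 = 1.5.
olive oil: 2 pint × 3/2 × 2 cup/pint = 6.0 cup
cream cheese: 3 oz × 3/2 × 28.35 g/oz ÷ 1000 g/kg ≈ 0.1 kg
vegetable oil: (1 tbsp + 2 tsp = 5/3 tbsp) × 3/2 × 15 mL/tbsp = 37.5 mL
heavy cream: 300 g × 3/2 ÷ 28.35 g/oz ≈ 15.9 oz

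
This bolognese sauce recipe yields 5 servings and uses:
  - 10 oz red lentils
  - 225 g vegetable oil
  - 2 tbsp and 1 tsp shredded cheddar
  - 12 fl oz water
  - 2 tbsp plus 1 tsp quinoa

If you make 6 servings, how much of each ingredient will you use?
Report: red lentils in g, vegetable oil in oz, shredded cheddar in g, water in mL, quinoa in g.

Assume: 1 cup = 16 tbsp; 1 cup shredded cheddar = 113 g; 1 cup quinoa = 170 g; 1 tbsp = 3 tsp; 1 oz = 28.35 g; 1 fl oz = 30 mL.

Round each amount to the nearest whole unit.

red lentils: 340 g; vegetable oil: 10 oz; shredded cheddar: 20 g; water: 432 mL; quinoa: 30 g

Scaling factor: 6/5 = 1.2.
red lentils: 10 oz × 6/5 × 28.35 g/oz ≈ 340 g
vegetable oil: 225 g × 6/5 ÷ 28.35 g/oz ≈ 10 oz
shredded cheddar: (2 tbsp + 1 tsp = 7/3 tbsp) × 6/5 ÷ 16 tbsp/cup × 113 g/cup ≈ 20 g
water: 12 fl oz × 6/5 × 30 mL/fl oz = 432 mL
quinoa: (2 tbsp + 1 tsp = 7/3 tbsp) × 6/5 ÷ 16 tbsp/cup × 170 g/cup ≈ 30 g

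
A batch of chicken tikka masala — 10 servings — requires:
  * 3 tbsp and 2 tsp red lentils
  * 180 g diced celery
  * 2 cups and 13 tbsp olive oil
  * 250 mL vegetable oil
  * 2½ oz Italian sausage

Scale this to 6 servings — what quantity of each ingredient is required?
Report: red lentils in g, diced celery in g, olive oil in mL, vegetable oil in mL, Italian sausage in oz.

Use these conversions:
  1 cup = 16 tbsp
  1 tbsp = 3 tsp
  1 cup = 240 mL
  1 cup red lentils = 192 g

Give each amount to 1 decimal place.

Scaling factor: 6/10 = 3/5 = 0.6.
red lentils: (3 tbsp + 2 tsp = 11/3 tbsp) × 3/5 ÷ 16 tbsp/cup × 192 g/cup = 26.4 g
diced celery: 180 g × 3/5 = 108.0 g
olive oil: (2 cup + 13 tbsp = 2.8125 cup) × 3/5 × 240 mL/cup = 405.0 mL
vegetable oil: 250 mL × 3/5 = 150.0 mL
Italian sausage: 2.5 oz × 3/5 = 1.5 oz

red lentils: 26.4 g; diced celery: 108.0 g; olive oil: 405.0 mL; vegetable oil: 150.0 mL; Italian sausage: 1.5 oz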